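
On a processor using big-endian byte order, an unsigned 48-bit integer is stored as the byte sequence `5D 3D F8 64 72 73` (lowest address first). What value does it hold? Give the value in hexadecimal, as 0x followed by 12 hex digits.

In big-endian order the high byte comes first in memory.
The bytes are already most-significant first: 0x5D3DF8647273.

0x5D3DF8647273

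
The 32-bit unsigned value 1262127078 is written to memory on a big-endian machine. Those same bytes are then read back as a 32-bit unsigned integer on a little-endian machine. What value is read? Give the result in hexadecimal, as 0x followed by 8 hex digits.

0xE6873A4B

1262127078 in 32-bit hexadecimal is 0x4B3A87E6.
Stored big-endian, the bytes at ascending addresses are 4B 3A 87 E6.
Read back as little-endian, the first byte is least significant, giving 0xE6873A4B.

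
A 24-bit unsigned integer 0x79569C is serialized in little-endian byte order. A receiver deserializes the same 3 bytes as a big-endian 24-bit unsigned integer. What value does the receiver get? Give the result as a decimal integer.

Stored little-endian, the bytes at ascending addresses are 9C 56 79.
Read back as big-endian, the last byte is least significant, giving 0x9C5679.
0x9C5679 = 10245753.

10245753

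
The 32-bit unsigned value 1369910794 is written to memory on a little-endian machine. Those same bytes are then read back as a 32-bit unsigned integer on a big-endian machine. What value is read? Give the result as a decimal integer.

170829649

1369910794 in 32-bit hexadecimal is 0x51A72E0A.
Stored little-endian, the bytes at ascending addresses are 0A 2E A7 51.
Read back as big-endian, the last byte is least significant, giving 0x0A2EA751.
0x0A2EA751 = 170829649.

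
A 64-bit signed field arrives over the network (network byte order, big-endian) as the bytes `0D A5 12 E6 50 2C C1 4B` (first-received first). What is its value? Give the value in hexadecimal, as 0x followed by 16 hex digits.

0x0DA512E6502CC14B

Big-endian stores the most-significant byte at the lowest address.
The bytes are already most-significant first: 0x0DA512E6502CC14B.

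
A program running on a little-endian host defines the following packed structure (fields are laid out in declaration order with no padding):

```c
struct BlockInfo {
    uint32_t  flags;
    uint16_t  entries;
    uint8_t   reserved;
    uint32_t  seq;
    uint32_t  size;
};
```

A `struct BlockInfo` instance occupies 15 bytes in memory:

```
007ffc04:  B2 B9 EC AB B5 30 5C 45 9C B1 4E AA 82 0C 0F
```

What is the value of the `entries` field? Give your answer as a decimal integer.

12469

`entries` follows `flags` (4 bytes), so it starts at byte offset 4 and occupies 2 bytes.
Bytes at offsets 4..5: B5 30.
In little-endian order the low byte comes first in memory.
Reassemble most-significant byte first: 30 B5 → 0x30B5.
0x30B5 = 12469.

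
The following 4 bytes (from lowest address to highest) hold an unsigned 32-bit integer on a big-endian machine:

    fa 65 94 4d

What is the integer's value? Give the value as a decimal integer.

4200961101

In big-endian order the high byte comes first in memory.
The bytes are already most-significant first: 0xFA65944D.
0xFA65944D = 4200961101.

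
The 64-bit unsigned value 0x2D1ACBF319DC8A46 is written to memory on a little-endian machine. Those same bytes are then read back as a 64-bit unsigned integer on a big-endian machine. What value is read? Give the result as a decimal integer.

5083117133463493165

Stored little-endian, the bytes at ascending addresses are 46 8A DC 19 F3 CB 1A 2D.
Read back as big-endian, the last byte is least significant, giving 0x468ADC19F3CB1A2D.
0x468ADC19F3CB1A2D = 5083117133463493165.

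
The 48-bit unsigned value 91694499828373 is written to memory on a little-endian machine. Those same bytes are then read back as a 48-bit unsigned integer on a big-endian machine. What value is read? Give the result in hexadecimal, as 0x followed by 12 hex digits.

0x9512174A6553

91694499828373 in 48-bit hexadecimal is 0x53654A171295.
Stored little-endian, the bytes at ascending addresses are 95 12 17 4A 65 53.
Read back as big-endian, the last byte is least significant, giving 0x9512174A6553.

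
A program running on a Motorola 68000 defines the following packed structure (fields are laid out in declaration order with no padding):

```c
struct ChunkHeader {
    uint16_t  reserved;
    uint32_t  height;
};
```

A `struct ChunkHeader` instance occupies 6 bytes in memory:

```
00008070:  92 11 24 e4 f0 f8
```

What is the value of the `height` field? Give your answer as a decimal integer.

618983672

`height` follows `reserved` (2 bytes), so it starts at byte offset 2 and occupies 4 bytes.
Bytes at offsets 2..5: 24 E4 F0 F8.
Big-endian stores the most-significant byte at the lowest address.
The bytes are already most-significant first: 0x24E4F0F8.
0x24E4F0F8 = 618983672.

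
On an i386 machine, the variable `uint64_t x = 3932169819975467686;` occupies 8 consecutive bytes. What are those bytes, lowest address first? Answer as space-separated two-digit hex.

3932169819975467686 in hexadecimal, padded to 64 bits, is 0x3691DF9E242642A6.
Split into bytes (most-significant first): 36 91 DF 9E 24 26 42 A6.
In little-endian order the low byte comes first in memory.
So at ascending addresses the bytes are A6 42 26 24 9E DF 91 36.

A6 42 26 24 9E DF 91 36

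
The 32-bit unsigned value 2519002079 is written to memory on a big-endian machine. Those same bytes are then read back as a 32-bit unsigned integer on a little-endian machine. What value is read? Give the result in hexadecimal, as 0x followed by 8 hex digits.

0xDFEB2496

2519002079 in 32-bit hexadecimal is 0x9624EBDF.
Stored big-endian, the bytes at ascending addresses are 96 24 EB DF.
Read back as little-endian, the first byte is least significant, giving 0xDFEB2496.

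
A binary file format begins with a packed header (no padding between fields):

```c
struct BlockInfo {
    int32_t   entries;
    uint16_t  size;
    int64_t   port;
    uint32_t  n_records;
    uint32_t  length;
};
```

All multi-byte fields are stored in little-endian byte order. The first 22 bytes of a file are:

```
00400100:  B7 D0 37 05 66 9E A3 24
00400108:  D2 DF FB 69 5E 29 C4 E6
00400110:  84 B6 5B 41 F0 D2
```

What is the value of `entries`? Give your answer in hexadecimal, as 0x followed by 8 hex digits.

`entries` is the first field, at byte offset 0, occupying 4 bytes.
Bytes at offsets 0..3: B7 D0 37 05.
Little-endian: lowest address holds the least-significant byte.
Reassemble most-significant byte first: 05 37 D0 B7 → 0x0537D0B7.

0x0537D0B7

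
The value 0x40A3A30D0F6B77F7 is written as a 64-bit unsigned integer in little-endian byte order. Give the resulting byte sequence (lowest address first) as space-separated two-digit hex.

Split into bytes (most-significant first): 40 A3 A3 0D 0F 6B 77 F7.
In little-endian order the low byte comes first in memory.
So at ascending addresses the bytes are F7 77 6B 0F 0D A3 A3 40.

F7 77 6B 0F 0D A3 A3 40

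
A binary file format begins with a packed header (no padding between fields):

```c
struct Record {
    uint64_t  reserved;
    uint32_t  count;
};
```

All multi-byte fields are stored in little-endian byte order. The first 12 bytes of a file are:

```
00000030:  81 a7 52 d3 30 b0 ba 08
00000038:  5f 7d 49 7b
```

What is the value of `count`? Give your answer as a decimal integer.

`count` follows `reserved` (8 bytes), so it starts at byte offset 8 and occupies 4 bytes.
Bytes at offsets 8..11: 5F 7D 49 7B.
Little-endian stores the least-significant byte at the lowest address.
Reassemble most-significant byte first: 7B 49 7D 5F → 0x7B497D5F.
0x7B497D5F = 2068413791.

2068413791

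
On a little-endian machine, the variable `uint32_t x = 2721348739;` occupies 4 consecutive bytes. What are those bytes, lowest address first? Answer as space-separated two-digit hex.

2721348739 in hexadecimal, padded to 32 bits, is 0xA2347C83.
Split into bytes (most-significant first): A2 34 7C 83.
In little-endian order the low byte comes first in memory.
So at ascending addresses the bytes are 83 7C 34 A2.

83 7C 34 A2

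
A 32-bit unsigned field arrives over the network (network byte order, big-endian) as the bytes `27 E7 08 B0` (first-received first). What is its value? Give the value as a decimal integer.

In big-endian order the high byte comes first in memory.
The bytes are already most-significant first: 0x27E708B0.
0x27E708B0 = 669452464.

669452464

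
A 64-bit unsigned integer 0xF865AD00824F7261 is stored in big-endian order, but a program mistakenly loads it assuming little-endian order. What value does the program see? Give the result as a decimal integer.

Stored big-endian, the bytes at ascending addresses are F8 65 AD 00 82 4F 72 61.
Read back as little-endian, the first byte is least significant, giving 0x61724F8200AD65F8.
0x61724F8200AD65F8 = 7021762188799731192.

7021762188799731192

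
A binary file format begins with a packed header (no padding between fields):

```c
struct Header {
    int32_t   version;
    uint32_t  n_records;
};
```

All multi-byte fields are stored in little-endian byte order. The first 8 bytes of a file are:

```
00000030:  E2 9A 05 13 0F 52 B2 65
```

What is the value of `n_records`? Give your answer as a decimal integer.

1706185231

`n_records` follows `version` (4 bytes), so it starts at byte offset 4 and occupies 4 bytes.
Bytes at offsets 4..7: 0F 52 B2 65.
Little-endian stores the least-significant byte at the lowest address.
Reassemble most-significant byte first: 65 B2 52 0F → 0x65B2520F.
0x65B2520F = 1706185231.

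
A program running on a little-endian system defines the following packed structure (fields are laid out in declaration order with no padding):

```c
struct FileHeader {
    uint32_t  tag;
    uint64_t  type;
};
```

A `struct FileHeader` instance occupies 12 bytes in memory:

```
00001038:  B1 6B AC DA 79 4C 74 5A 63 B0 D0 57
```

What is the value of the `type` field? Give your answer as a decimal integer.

`type` follows `tag` (4 bytes), so it starts at byte offset 4 and occupies 8 bytes.
Bytes at offsets 4..11: 79 4C 74 5A 63 B0 D0 57.
Little-endian: lowest address holds the least-significant byte.
Reassemble most-significant byte first: 57 D0 B0 63 5A 74 4C 79 → 0x57D0B0635A744C79.
0x57D0B0635A744C79 = 6327751417221368953.

6327751417221368953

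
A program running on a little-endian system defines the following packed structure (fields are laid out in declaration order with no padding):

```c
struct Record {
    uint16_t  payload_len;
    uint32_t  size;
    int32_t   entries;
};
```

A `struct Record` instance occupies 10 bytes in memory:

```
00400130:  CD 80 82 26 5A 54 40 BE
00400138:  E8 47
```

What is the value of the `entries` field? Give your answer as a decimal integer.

`entries` follows `payload_len` (2 B), `size` (4 B), so it starts at offset 2 + 4 = 6 and occupies 4 bytes.
Bytes at offsets 6..9: 40 BE E8 47.
Little-endian: lowest address holds the least-significant byte.
Reassemble most-significant byte first: 47 E8 BE 40 → 0x47E8BE40.
0x47E8BE40 = 1206435392.

1206435392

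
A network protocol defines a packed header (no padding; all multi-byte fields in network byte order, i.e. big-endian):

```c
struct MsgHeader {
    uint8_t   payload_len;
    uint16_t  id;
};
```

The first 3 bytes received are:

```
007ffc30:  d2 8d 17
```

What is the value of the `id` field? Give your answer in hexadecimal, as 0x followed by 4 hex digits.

`id` follows `payload_len` (1 byte), so it starts at byte offset 1 and occupies 2 bytes.
Bytes at offsets 1..2: 8D 17.
In big-endian order the high byte comes first in memory.
The bytes are already most-significant first: 0x8D17.

0x8D17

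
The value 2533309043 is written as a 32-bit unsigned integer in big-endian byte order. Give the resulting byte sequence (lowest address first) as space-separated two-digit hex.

96 FF 3A 73

2533309043 in hexadecimal, padded to 32 bits, is 0x96FF3A73.
Split into bytes (most-significant first): 96 FF 3A 73.
In big-endian order the high byte comes first in memory.
So the memory order matches the most-significant-first order: 96 FF 3A 73.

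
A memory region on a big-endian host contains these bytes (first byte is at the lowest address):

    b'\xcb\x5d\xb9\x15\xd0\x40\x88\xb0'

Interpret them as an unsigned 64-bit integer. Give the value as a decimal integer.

Big-endian stores the most-significant byte at the lowest address.
The bytes are already most-significant first: 0xCB5DB915D04088B0.
0xCB5DB915D04088B0 = 14654072265872804016.

14654072265872804016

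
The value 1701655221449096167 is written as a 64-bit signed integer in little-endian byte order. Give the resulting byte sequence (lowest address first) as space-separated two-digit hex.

E7 7B A9 7C 68 7E 9D 17

1701655221449096167 in hexadecimal, padded to 64 bits, is 0x179D7E687CA97BE7.
Split into bytes (most-significant first): 17 9D 7E 68 7C A9 7B E7.
In little-endian order the low byte comes first in memory.
So at ascending addresses the bytes are E7 7B A9 7C 68 7E 9D 17.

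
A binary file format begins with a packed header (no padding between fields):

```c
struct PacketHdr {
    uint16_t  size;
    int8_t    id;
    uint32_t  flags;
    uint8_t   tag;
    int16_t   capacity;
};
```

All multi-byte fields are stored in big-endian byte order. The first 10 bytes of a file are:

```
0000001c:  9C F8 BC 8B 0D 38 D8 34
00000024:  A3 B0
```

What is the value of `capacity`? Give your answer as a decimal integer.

-23632

`capacity` follows `size` (2 B), `id` (1 B), `flags` (4 B), `tag` (1 B), so it starts at offset 2 + 1 + 4 + 1 = 8 and occupies 2 bytes.
Bytes at offsets 8..9: A3 B0.
In big-endian order the high byte comes first in memory.
The bytes are already most-significant first: 0xA3B0.
Top bit is set, so as a signed 16-bit value this is 0xA3B0 − 2^16 = -23632.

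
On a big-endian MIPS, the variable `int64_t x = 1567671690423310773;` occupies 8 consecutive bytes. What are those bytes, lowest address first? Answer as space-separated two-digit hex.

15 C1 7D 18 B8 1E 19 B5

1567671690423310773 in hexadecimal, padded to 64 bits, is 0x15C17D18B81E19B5.
Split into bytes (most-significant first): 15 C1 7D 18 B8 1E 19 B5.
Big-endian: lowest address holds the most-significant byte.
So the memory order matches the most-significant-first order: 15 C1 7D 18 B8 1E 19 B5.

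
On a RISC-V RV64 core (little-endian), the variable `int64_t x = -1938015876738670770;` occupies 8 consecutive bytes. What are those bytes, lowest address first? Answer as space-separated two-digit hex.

4E 9F EC 01 D4 C8 1A E5

Two's complement of -1938015876738670770 in 64 bits: 1938015876738670770 = 0x1AE5372BFE1360B2; invert → 0xE51AC8D401EC9F4D; add 1 → 0xE51AC8D401EC9F4E.
Split into bytes (most-significant first): E5 1A C8 D4 01 EC 9F 4E.
Little-endian: lowest address holds the least-significant byte.
So at ascending addresses the bytes are 4E 9F EC 01 D4 C8 1A E5.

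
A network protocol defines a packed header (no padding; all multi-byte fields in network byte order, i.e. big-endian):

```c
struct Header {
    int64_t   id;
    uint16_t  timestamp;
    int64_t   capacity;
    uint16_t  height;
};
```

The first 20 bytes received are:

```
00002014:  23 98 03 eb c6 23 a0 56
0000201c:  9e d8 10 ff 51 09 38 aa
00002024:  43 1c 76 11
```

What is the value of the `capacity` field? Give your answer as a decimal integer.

`capacity` follows `id` (8 B), `timestamp` (2 B), so it starts at offset 8 + 2 = 10 and occupies 8 bytes.
Bytes at offsets 10..17: 10 FF 51 09 38 AA 43 1C.
Big-endian: lowest address holds the most-significant byte.
The bytes are already most-significant first: 0x10FF510938AA431C.
0x10FF510938AA431C = 1224786723715302172.

1224786723715302172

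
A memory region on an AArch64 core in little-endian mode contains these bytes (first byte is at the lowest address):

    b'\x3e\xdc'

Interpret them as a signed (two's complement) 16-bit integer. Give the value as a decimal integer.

Little-endian stores the least-significant byte at the lowest address.
Reassemble most-significant byte first: DC 3E → 0xDC3E.
Top bit is set, so as a signed 16-bit value this is 0xDC3E − 2^16 = -9154.

-9154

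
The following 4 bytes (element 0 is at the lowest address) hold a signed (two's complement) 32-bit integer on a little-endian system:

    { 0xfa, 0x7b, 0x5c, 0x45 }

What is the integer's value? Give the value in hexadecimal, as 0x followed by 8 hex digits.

Little-endian stores the least-significant byte at the lowest address.
Reassemble most-significant byte first: 45 5C 7B FA → 0x455C7BFA.

0x455C7BFA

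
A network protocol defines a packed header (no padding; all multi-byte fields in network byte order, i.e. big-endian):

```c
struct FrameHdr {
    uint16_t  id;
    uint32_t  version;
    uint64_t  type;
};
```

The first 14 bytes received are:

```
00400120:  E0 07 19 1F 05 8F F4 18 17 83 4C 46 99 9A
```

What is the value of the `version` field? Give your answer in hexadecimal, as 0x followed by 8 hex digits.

0x191F058F

`version` follows `id` (2 bytes), so it starts at byte offset 2 and occupies 4 bytes.
Bytes at offsets 2..5: 19 1F 05 8F.
Big-endian: lowest address holds the most-significant byte.
The bytes are already most-significant first: 0x191F058F.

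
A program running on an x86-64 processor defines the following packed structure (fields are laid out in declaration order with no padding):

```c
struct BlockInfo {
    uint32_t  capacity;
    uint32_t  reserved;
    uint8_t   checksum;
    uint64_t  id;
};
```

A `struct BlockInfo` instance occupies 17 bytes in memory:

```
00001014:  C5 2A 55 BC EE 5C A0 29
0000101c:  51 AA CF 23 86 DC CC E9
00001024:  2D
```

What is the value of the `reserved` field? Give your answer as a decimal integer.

`reserved` follows `capacity` (4 bytes), so it starts at byte offset 4 and occupies 4 bytes.
Bytes at offsets 4..7: EE 5C A0 29.
Little-endian: lowest address holds the least-significant byte.
Reassemble most-significant byte first: 29 A0 5C EE → 0x29A05CEE.
0x29A05CEE = 698375406.

698375406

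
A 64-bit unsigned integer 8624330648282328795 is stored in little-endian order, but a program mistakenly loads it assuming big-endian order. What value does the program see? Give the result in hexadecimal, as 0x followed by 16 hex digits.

0xDBEE61EC07C7AF77

8624330648282328795 in 64-bit hexadecimal is 0x77AFC707EC61EEDB.
Stored little-endian, the bytes at ascending addresses are DB EE 61 EC 07 C7 AF 77.
Read back as big-endian, the last byte is least significant, giving 0xDBEE61EC07C7AF77.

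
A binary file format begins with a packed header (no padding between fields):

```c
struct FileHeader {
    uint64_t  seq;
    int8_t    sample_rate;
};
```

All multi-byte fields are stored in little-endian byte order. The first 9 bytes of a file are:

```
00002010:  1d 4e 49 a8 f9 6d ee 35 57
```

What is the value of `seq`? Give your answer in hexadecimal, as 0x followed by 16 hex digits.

`seq` is the first field, at byte offset 0, occupying 8 bytes.
Bytes at offsets 0..7: 1D 4E 49 A8 F9 6D EE 35.
In little-endian order the low byte comes first in memory.
Reassemble most-significant byte first: 35 EE 6D F9 A8 49 4E 1D → 0x35EE6DF9A8494E1D.

0x35EE6DF9A8494E1D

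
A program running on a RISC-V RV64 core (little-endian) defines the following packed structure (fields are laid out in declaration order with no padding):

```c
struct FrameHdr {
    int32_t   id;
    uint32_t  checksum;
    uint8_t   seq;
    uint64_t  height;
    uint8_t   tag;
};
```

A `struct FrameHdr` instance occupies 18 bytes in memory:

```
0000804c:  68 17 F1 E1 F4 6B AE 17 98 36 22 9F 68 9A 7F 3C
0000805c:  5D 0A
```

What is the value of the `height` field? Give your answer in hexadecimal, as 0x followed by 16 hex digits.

`height` follows `id` (4 B), `checksum` (4 B), `seq` (1 B), so it starts at offset 4 + 4 + 1 = 9 and occupies 8 bytes.
Bytes at offsets 9..16: 36 22 9F 68 9A 7F 3C 5D.
Little-endian: lowest address holds the least-significant byte.
Reassemble most-significant byte first: 5D 3C 7F 9A 68 9F 22 36 → 0x5D3C7F9A689F2236.

0x5D3C7F9A689F2236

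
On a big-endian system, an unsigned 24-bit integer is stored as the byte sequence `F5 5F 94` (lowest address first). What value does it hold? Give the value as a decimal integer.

16080788

In big-endian order the high byte comes first in memory.
The bytes are already most-significant first: 0xF55F94.
0xF55F94 = 16080788.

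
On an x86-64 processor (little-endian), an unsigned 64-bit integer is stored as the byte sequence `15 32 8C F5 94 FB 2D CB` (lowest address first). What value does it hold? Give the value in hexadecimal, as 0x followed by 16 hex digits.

In little-endian order the low byte comes first in memory.
Reassemble most-significant byte first: CB 2D FB 94 F5 8C 32 15 → 0xCB2DFB94F58C3215.

0xCB2DFB94F58C3215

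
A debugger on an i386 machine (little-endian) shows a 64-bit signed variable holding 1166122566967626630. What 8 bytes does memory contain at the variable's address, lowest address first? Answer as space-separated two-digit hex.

86 0B AC D8 4B E6 2E 10

1166122566967626630 in hexadecimal, padded to 64 bits, is 0x102EE64BD8AC0B86.
Split into bytes (most-significant first): 10 2E E6 4B D8 AC 0B 86.
In little-endian order the low byte comes first in memory.
So at ascending addresses the bytes are 86 0B AC D8 4B E6 2E 10.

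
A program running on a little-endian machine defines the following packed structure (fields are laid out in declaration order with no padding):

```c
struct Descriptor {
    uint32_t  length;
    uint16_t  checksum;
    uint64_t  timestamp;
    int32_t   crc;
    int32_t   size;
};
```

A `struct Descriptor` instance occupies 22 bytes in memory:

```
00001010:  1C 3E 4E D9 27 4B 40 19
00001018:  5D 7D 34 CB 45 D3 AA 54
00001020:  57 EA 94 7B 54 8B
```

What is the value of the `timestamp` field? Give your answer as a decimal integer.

15223797541697820992

`timestamp` follows `length` (4 B), `checksum` (2 B), so it starts at offset 4 + 2 = 6 and occupies 8 bytes.
Bytes at offsets 6..13: 40 19 5D 7D 34 CB 45 D3.
Little-endian: lowest address holds the least-significant byte.
Reassemble most-significant byte first: D3 45 CB 34 7D 5D 19 40 → 0xD345CB347D5D1940.
0xD345CB347D5D1940 = 15223797541697820992.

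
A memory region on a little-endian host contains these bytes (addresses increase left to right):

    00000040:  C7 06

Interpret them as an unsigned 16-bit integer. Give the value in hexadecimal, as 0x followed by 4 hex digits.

0x06C7

In little-endian order the low byte comes first in memory.
Reassemble most-significant byte first: 06 C7 → 0x06C7.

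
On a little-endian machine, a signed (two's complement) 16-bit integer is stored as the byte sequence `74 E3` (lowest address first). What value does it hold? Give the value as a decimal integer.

-7308

Little-endian stores the least-significant byte at the lowest address.
Reassemble most-significant byte first: E3 74 → 0xE374.
Top bit is set, so as a signed 16-bit value this is 0xE374 − 2^16 = -7308.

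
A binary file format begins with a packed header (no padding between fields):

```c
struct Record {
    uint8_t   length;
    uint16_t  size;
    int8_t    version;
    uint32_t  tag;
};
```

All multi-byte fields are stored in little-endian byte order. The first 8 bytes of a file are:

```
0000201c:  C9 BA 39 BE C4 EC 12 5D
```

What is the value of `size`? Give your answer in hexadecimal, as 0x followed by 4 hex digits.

0x39BA

`size` follows `length` (1 byte), so it starts at byte offset 1 and occupies 2 bytes.
Bytes at offsets 1..2: BA 39.
Little-endian stores the least-significant byte at the lowest address.
Reassemble most-significant byte first: 39 BA → 0x39BA.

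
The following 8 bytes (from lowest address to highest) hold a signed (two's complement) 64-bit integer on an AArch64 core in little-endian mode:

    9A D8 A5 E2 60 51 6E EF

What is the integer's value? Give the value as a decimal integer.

-1193927374645372774

Little-endian: lowest address holds the least-significant byte.
Reassemble most-significant byte first: EF 6E 51 60 E2 A5 D8 9A → 0xEF6E5160E2A5D89A.
Top bit is set, so as a signed 64-bit value this is 0xEF6E5160E2A5D89A − 2^64 = -1193927374645372774.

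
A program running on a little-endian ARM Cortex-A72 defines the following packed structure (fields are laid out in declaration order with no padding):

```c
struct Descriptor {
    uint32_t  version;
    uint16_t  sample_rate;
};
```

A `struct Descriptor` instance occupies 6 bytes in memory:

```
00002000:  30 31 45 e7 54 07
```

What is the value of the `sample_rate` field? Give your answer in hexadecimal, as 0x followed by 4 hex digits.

`sample_rate` follows `version` (4 bytes), so it starts at byte offset 4 and occupies 2 bytes.
Bytes at offsets 4..5: 54 07.
In little-endian order the low byte comes first in memory.
Reassemble most-significant byte first: 07 54 → 0x0754.

0x0754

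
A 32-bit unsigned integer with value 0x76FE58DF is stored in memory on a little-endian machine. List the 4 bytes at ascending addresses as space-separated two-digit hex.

Split into bytes (most-significant first): 76 FE 58 DF.
In little-endian order the low byte comes first in memory.
So at ascending addresses the bytes are DF 58 FE 76.

DF 58 FE 76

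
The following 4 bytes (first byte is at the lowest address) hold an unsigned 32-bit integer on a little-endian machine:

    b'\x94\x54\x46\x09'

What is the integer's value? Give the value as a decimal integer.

155604116

Little-endian: lowest address holds the least-significant byte.
Reassemble most-significant byte first: 09 46 54 94 → 0x09465494.
0x09465494 = 155604116.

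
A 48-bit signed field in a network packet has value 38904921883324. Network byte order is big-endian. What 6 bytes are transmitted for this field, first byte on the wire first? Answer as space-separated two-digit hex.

38904921883324 in hexadecimal, padded to 48 bits, is 0x2362420C82BC.
Split into bytes (most-significant first): 23 62 42 0C 82 BC.
Big-endian stores the most-significant byte at the lowest address.
So the memory order matches the most-significant-first order: 23 62 42 0C 82 BC.

23 62 42 0C 82 BC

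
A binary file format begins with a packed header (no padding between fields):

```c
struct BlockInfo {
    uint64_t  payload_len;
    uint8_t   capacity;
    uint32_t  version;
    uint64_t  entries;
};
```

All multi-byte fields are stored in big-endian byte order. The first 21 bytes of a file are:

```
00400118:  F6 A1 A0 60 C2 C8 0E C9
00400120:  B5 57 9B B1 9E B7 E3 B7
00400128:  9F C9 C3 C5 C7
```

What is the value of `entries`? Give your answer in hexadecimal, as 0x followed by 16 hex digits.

`entries` follows `payload_len` (8 B), `capacity` (1 B), `version` (4 B), so it starts at offset 8 + 1 + 4 = 13 and occupies 8 bytes.
Bytes at offsets 13..20: B7 E3 B7 9F C9 C3 C5 C7.
Big-endian: lowest address holds the most-significant byte.
The bytes are already most-significant first: 0xB7E3B79FC9C3C5C7.

0xB7E3B79FC9C3C5C7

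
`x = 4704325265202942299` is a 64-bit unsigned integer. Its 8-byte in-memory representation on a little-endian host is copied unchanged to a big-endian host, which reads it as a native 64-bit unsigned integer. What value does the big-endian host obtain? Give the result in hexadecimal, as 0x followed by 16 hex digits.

0x5B115174E71E4941

4704325265202942299 in 64-bit hexadecimal is 0x41491EE77451115B.
Stored little-endian, the bytes at ascending addresses are 5B 11 51 74 E7 1E 49 41.
Read back as big-endian, the last byte is least significant, giving 0x5B115174E71E4941.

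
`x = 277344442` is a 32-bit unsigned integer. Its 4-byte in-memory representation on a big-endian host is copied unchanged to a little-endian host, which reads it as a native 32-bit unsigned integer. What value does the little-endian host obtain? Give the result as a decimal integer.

277344442 in 32-bit hexadecimal is 0x1087F0BA.
Stored big-endian, the bytes at ascending addresses are 10 87 F0 BA.
Read back as little-endian, the first byte is least significant, giving 0xBAF08710.
0xBAF08710 = 3136325392.

3136325392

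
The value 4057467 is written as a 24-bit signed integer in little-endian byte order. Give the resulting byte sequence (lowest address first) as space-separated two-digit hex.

4057467 in hexadecimal, padded to 24 bits, is 0x3DE97B.
Split into bytes (most-significant first): 3D E9 7B.
In little-endian order the low byte comes first in memory.
So at ascending addresses the bytes are 7B E9 3D.

7B E9 3D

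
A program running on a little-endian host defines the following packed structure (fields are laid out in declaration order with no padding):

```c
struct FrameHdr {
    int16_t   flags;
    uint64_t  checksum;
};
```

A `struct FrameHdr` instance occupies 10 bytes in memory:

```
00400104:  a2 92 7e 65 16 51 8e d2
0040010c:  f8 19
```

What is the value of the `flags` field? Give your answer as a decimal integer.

-27998

`flags` is the first field, at byte offset 0, occupying 2 bytes.
Bytes at offsets 0..1: A2 92.
In little-endian order the low byte comes first in memory.
Reassemble most-significant byte first: 92 A2 → 0x92A2.
Top bit is set, so as a signed 16-bit value this is 0x92A2 − 2^16 = -27998.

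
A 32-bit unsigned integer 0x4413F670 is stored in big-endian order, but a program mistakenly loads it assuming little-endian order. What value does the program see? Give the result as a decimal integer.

1895174980

Stored big-endian, the bytes at ascending addresses are 44 13 F6 70.
Read back as little-endian, the first byte is least significant, giving 0x70F61344.
0x70F61344 = 1895174980.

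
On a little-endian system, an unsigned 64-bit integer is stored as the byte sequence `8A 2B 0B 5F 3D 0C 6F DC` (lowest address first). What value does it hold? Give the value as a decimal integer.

15883927868486134666

In little-endian order the low byte comes first in memory.
Reassemble most-significant byte first: DC 6F 0C 3D 5F 0B 2B 8A → 0xDC6F0C3D5F0B2B8A.
0xDC6F0C3D5F0B2B8A = 15883927868486134666.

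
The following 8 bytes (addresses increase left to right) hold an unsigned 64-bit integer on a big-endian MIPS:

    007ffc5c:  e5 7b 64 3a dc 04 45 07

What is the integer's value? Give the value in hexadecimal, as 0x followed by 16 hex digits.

Big-endian stores the most-significant byte at the lowest address.
The bytes are already most-significant first: 0xE57B643ADC044507.

0xE57B643ADC044507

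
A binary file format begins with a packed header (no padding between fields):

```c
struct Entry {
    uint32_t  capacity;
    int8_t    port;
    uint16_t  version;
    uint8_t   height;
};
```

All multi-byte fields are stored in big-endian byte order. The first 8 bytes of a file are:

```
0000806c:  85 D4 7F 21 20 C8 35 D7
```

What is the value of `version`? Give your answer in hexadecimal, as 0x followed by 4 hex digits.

0xC835

`version` follows `capacity` (4 B), `port` (1 B), so it starts at offset 4 + 1 = 5 and occupies 2 bytes.
Bytes at offsets 5..6: C8 35.
In big-endian order the high byte comes first in memory.
The bytes are already most-significant first: 0xC835.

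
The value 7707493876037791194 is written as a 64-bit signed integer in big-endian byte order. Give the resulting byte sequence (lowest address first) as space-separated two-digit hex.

6A F6 84 D8 1D BB 2D DA

7707493876037791194 in hexadecimal, padded to 64 bits, is 0x6AF684D81DBB2DDA.
Split into bytes (most-significant first): 6A F6 84 D8 1D BB 2D DA.
In big-endian order the high byte comes first in memory.
So the memory order matches the most-significant-first order: 6A F6 84 D8 1D BB 2D DA.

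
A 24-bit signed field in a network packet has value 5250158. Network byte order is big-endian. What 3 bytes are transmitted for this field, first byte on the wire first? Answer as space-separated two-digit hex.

5250158 in hexadecimal, padded to 24 bits, is 0x501C6E.
Split into bytes (most-significant first): 50 1C 6E.
Big-endian stores the most-significant byte at the lowest address.
So the memory order matches the most-significant-first order: 50 1C 6E.

50 1C 6E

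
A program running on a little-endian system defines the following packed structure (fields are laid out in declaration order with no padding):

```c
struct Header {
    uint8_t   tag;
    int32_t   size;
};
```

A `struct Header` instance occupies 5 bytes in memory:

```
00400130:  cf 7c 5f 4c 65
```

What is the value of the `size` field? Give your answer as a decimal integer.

`size` follows `tag` (1 byte), so it starts at byte offset 1 and occupies 4 bytes.
Bytes at offsets 1..4: 7C 5F 4C 65.
In little-endian order the low byte comes first in memory.
Reassemble most-significant byte first: 65 4C 5F 7C → 0x654C5F7C.
0x654C5F7C = 1699503996.

1699503996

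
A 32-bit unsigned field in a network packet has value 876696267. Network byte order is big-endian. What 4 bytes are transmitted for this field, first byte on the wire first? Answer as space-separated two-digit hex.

34 41 52 CB

876696267 in hexadecimal, padded to 32 bits, is 0x344152CB.
Split into bytes (most-significant first): 34 41 52 CB.
In big-endian order the high byte comes first in memory.
So the memory order matches the most-significant-first order: 34 41 52 CB.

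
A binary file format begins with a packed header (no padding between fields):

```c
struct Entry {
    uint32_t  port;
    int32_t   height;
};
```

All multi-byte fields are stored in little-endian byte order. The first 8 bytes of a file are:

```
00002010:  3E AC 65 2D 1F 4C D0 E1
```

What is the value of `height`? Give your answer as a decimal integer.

-506442721

`height` follows `port` (4 bytes), so it starts at byte offset 4 and occupies 4 bytes.
Bytes at offsets 4..7: 1F 4C D0 E1.
Little-endian stores the least-significant byte at the lowest address.
Reassemble most-significant byte first: E1 D0 4C 1F → 0xE1D04C1F.
Top bit is set, so as a signed 32-bit value this is 0xE1D04C1F − 2^32 = -506442721.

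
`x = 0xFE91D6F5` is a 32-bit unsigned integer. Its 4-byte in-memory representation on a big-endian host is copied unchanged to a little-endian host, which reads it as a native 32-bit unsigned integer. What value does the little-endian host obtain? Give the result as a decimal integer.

4124479998

Stored big-endian, the bytes at ascending addresses are FE 91 D6 F5.
Read back as little-endian, the first byte is least significant, giving 0xF5D691FE.
0xF5D691FE = 4124479998.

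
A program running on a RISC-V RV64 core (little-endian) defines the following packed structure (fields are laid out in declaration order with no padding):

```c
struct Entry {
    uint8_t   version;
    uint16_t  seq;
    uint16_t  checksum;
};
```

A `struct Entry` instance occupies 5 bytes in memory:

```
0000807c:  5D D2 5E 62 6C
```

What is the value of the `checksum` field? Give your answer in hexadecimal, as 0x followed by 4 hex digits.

0x6C62

`checksum` follows `version` (1 B), `seq` (2 B), so it starts at offset 1 + 2 = 3 and occupies 2 bytes.
Bytes at offsets 3..4: 62 6C.
Little-endian stores the least-significant byte at the lowest address.
Reassemble most-significant byte first: 6C 62 → 0x6C62.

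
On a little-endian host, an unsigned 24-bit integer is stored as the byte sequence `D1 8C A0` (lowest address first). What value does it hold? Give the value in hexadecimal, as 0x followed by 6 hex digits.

0xA08CD1

Little-endian: lowest address holds the least-significant byte.
Reassemble most-significant byte first: A0 8C D1 → 0xA08CD1.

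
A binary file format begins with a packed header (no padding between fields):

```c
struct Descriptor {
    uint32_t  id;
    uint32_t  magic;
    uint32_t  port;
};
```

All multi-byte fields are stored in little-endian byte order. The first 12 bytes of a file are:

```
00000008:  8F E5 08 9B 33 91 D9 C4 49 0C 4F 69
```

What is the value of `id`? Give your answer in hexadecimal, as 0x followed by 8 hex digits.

`id` is the first field, at byte offset 0, occupying 4 bytes.
Bytes at offsets 0..3: 8F E5 08 9B.
In little-endian order the low byte comes first in memory.
Reassemble most-significant byte first: 9B 08 E5 8F → 0x9B08E58F.

0x9B08E58F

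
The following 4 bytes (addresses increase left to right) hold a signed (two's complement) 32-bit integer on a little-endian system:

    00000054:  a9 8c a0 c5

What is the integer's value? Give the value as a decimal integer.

-979333975

Little-endian: lowest address holds the least-significant byte.
Reassemble most-significant byte first: C5 A0 8C A9 → 0xC5A08CA9.
Top bit is set, so as a signed 32-bit value this is 0xC5A08CA9 − 2^32 = -979333975.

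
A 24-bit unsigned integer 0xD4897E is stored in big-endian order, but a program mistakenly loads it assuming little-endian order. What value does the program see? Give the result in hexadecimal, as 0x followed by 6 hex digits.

0x7E89D4

Stored big-endian, the bytes at ascending addresses are D4 89 7E.
Read back as little-endian, the first byte is least significant, giving 0x7E89D4.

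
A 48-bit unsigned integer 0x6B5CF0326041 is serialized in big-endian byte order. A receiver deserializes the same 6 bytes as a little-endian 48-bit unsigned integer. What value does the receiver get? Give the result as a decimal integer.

Stored big-endian, the bytes at ascending addresses are 6B 5C F0 32 60 41.
Read back as little-endian, the first byte is least significant, giving 0x416032F05C6B.
0x416032F05C6B = 71881427278955.

71881427278955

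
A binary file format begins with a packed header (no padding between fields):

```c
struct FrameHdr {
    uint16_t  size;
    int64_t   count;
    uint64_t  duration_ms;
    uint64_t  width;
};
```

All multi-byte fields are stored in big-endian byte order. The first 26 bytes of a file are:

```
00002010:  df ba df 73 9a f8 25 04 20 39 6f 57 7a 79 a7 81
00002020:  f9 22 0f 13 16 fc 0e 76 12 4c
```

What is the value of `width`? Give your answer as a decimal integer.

1086237206956610124

`width` follows `size` (2 B), `count` (8 B), `duration_ms` (8 B), so it starts at offset 2 + 8 + 8 = 18 and occupies 8 bytes.
Bytes at offsets 18..25: 0F 13 16 FC 0E 76 12 4C.
In big-endian order the high byte comes first in memory.
The bytes are already most-significant first: 0x0F1316FC0E76124C.
0x0F1316FC0E76124C = 1086237206956610124.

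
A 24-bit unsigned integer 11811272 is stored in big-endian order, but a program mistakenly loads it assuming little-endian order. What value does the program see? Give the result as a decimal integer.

11811272 in 24-bit hexadecimal is 0xB439C8.
Stored big-endian, the bytes at ascending addresses are B4 39 C8.
Read back as little-endian, the first byte is least significant, giving 0xC839B4.
0xC839B4 = 13121972.

13121972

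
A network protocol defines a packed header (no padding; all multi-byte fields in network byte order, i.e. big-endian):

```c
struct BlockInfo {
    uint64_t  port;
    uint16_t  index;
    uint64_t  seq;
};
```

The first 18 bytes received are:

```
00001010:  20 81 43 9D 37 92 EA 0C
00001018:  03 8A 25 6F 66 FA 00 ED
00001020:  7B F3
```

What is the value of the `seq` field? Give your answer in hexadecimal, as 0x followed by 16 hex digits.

0x256F66FA00ED7BF3

`seq` follows `port` (8 B), `index` (2 B), so it starts at offset 8 + 2 = 10 and occupies 8 bytes.
Bytes at offsets 10..17: 25 6F 66 FA 00 ED 7B F3.
In big-endian order the high byte comes first in memory.
The bytes are already most-significant first: 0x256F66FA00ED7BF3.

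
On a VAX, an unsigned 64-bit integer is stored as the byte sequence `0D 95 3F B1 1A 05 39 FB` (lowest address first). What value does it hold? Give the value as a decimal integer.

In little-endian order the low byte comes first in memory.
Reassemble most-significant byte first: FB 39 05 1A B1 3F 95 0D → 0xFB39051AB13F950D.
0xFB39051AB13F950D = 18102505789393442061.

18102505789393442061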